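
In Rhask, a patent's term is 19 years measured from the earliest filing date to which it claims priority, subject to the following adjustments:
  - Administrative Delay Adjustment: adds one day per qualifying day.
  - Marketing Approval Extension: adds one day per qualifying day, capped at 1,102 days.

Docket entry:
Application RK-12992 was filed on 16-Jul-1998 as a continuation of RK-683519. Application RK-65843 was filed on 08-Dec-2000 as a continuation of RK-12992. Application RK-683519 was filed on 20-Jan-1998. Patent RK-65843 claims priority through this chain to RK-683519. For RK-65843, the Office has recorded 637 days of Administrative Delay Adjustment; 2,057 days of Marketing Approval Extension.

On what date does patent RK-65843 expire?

October 25, 2021

Earliest priority filing: 20 January 1998.
Base term: 20 January 1998 + 19 years → 20 January 2017.
Administrative Delay Adjustment: +637 days → 19 October 2018.
Marketing Approval Extension: 2057 days claimed exceeds the 1102-day cap, so +1102 days → 25 October 2021.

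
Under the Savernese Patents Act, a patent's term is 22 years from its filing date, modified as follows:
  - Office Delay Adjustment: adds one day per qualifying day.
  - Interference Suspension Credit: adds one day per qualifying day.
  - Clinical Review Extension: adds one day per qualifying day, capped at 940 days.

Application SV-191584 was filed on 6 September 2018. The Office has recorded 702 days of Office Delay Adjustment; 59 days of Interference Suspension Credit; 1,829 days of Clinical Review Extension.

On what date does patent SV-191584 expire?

Base term: filing date + 22 years → 6 September 2040.
Office Delay Adjustment: +702 days → 9 August 2042.
Interference Suspension Credit: +59 days → 7 October 2042.
Clinical Review Extension: 1829 days claimed exceeds the 940-day cap, so +940 days → 4 May 2045.

May 4, 2045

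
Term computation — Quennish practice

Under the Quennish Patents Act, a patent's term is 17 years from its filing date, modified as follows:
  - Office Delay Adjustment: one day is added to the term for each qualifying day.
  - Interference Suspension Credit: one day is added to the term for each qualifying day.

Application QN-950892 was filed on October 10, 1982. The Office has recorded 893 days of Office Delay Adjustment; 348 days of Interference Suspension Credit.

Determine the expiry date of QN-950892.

Base term: filing date + 17 years → 10 October 1999.
Office Delay Adjustment: +893 days → 21 March 2002.
Interference Suspension Credit: +348 days → 4 March 2003.

2003-03-04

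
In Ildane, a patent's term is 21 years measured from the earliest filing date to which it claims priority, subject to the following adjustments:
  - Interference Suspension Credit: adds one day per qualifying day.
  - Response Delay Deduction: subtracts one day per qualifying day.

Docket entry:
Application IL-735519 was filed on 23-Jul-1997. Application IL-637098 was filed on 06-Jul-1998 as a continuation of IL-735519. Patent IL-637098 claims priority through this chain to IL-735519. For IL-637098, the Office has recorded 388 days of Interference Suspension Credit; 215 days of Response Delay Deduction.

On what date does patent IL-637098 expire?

January 12, 2019

Earliest priority filing: 23 July 1997.
Base term: 23 July 1997 + 21 years → 23 July 2018.
Interference Suspension Credit: +388 days → 15 August 2019.
Response Delay Deduction: −215 days → 12 January 2019.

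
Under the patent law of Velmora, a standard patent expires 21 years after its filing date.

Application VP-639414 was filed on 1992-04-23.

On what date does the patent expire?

Filing date + 21 years → 23 April 2013.

2013-04-23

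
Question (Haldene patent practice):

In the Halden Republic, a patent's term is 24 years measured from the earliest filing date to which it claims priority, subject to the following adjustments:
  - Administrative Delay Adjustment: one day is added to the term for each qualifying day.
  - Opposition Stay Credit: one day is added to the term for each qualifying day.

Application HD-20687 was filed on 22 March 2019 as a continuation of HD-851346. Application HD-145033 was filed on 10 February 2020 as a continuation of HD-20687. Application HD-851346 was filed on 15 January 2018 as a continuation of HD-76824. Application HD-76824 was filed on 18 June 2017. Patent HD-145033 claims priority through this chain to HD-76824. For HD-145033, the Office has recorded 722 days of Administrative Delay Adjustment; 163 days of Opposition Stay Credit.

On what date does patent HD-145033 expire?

November 20, 2043

Earliest priority filing: 18 June 2017.
Base term: 18 June 2017 + 24 years → 18 June 2041.
Administrative Delay Adjustment: +722 days → 10 June 2043.
Opposition Stay Credit: +163 days → 20 November 2043.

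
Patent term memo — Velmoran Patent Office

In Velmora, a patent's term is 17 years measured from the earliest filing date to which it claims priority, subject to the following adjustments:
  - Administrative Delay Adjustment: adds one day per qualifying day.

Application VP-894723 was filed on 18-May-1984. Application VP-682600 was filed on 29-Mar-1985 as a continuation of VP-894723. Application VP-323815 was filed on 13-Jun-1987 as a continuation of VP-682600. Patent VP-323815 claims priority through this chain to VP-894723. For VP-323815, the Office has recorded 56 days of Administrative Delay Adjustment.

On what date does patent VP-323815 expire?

Earliest priority filing: 18 May 1984.
Base term: 18 May 1984 + 17 years → 18 May 2001.
Administrative Delay Adjustment: +56 days → 13 July 2001.

July 13, 2001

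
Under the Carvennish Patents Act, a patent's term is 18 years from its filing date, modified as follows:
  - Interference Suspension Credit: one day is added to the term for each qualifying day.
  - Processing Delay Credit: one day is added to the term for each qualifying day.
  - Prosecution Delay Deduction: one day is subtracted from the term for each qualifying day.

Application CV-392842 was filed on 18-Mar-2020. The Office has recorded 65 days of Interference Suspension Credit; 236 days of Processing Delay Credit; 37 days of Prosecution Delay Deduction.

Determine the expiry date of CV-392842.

December 7, 2038

Base term: filing date + 18 years → 18 March 2038.
Interference Suspension Credit: +65 days → 22 May 2038.
Processing Delay Credit: +236 days → 13 January 2039.
Prosecution Delay Deduction: −37 days → 7 December 2038.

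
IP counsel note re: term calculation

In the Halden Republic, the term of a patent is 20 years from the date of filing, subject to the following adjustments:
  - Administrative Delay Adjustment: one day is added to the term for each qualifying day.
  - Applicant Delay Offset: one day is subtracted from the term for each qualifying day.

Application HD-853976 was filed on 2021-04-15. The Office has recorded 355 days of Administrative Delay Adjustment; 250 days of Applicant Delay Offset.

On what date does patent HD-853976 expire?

July 29, 2041

Base term: filing date + 20 years → 15 April 2041.
Administrative Delay Adjustment: +355 days → 5 April 2042.
Applicant Delay Offset: −250 days → 29 July 2041.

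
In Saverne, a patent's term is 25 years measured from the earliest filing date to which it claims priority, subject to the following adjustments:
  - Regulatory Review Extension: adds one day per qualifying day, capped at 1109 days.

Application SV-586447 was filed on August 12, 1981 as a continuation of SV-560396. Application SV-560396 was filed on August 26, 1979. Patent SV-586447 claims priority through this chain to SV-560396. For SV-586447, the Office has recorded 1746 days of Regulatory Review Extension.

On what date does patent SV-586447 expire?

Earliest priority filing: 26 August 1979.
Base term: 26 August 1979 + 25 years → 26 August 2004.
Regulatory Review Extension: 1746 days claimed exceeds the 1109-day cap, so +1109 days → 9 September 2007.

2007-09-09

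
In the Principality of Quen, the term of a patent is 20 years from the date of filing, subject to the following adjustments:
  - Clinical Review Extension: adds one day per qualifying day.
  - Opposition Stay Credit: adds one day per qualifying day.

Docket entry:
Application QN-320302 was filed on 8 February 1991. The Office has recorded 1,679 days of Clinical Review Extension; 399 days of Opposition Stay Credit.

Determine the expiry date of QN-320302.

2016-10-17

Base term: filing date + 20 years → 8 February 2011.
Clinical Review Extension: +1679 days → 14 September 2015.
Opposition Stay Credit: +399 days → 17 October 2016.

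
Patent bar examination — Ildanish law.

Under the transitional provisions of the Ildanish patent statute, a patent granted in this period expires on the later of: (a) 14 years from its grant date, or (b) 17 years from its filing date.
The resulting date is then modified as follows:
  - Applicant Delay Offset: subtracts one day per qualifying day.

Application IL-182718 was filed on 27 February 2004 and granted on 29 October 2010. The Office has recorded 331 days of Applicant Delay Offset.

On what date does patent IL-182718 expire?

December 3, 2023

(a) grant + 14 years → 29 October 2024.
(b) filing + 17 years → 27 February 2021.
Later of the two: 29 October 2024.
Applicant Delay Offset: −331 days → 3 December 2023.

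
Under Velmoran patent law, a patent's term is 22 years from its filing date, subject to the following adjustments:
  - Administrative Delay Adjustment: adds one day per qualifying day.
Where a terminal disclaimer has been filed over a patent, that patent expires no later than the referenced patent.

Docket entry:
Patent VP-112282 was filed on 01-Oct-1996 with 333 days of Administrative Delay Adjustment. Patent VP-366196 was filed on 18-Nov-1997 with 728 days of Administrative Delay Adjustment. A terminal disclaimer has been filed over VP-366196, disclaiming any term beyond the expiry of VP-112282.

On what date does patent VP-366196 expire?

August 30, 2019

Natural term of VP-366196:
  Base: filing + 22 years → 18 November 2019.
  Administrative Delay Adjustment: +728 days → 15 November 2021.
Expiry of referenced patent VP-112282:
  Base: filing + 22 years → 1 October 2018.
  Administrative Delay Adjustment: +333 days → 30 August 2019.
Terminal disclaimer: VP-366196 expires on the earlier of 15 November 2021 and 30 August 2019.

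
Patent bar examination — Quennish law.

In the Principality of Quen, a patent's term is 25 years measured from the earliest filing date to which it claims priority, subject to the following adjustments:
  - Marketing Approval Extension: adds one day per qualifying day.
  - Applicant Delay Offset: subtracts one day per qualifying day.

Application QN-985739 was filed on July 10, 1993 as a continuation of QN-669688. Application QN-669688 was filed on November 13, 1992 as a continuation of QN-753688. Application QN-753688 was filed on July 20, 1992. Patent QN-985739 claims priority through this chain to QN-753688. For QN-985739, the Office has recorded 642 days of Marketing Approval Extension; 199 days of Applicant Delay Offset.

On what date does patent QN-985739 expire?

2018-10-06

Earliest priority filing: 20 July 1992.
Base term: 20 July 1992 + 25 years → 20 July 2017.
Marketing Approval Extension: +642 days → 23 April 2019.
Applicant Delay Offset: −199 days → 6 October 2018.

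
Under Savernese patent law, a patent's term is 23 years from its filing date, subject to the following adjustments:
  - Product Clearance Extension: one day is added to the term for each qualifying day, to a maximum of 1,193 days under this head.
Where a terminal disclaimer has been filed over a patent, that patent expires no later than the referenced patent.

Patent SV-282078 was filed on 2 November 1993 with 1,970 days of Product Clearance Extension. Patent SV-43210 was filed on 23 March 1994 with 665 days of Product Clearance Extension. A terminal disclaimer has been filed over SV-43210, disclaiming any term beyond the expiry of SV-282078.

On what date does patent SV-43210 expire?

2019-01-17

Natural term of SV-43210:
  Base: filing + 23 years → 23 March 2017.
  Product Clearance Extension: 665 days (within the 1193-day cap) → +665 days → 17 January 2019.
Expiry of referenced patent SV-282078:
  Base: filing + 23 years → 2 November 2016.
  Product Clearance Extension: 1970 days claimed exceeds the 1193-day cap, so +1193 days → 8 February 2020.
Terminal disclaimer: SV-43210 expires on the earlier of 17 January 2019 and 8 February 2020.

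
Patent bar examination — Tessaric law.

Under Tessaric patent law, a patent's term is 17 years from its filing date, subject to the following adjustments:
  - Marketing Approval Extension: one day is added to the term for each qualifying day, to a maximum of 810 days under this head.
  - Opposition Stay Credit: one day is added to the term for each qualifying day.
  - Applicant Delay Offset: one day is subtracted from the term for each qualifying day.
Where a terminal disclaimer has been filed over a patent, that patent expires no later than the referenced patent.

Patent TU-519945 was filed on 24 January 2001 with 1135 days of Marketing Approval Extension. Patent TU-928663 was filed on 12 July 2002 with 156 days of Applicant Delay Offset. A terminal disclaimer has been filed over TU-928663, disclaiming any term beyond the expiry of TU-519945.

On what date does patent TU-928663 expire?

Natural term of TU-928663:
  Base: filing + 17 years → 12 July 2019.
  Applicant Delay Offset: −156 days → 6 February 2019.
Expiry of referenced patent TU-519945:
  Base: filing + 17 years → 24 January 2018.
  Marketing Approval Extension: 1135 days claimed exceeds the 810-day cap, so +810 days → 13 April 2020.
Terminal disclaimer: TU-928663 expires on the earlier of 6 February 2019 and 13 April 2020.

February 6, 2019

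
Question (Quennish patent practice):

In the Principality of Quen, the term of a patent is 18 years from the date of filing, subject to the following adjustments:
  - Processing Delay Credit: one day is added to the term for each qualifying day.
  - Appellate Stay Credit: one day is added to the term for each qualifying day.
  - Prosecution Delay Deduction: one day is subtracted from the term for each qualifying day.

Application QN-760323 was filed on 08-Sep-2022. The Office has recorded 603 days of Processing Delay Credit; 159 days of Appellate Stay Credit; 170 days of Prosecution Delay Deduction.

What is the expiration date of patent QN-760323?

Base term: filing date + 18 years → 8 September 2040.
Processing Delay Credit: +603 days → 4 May 2042.
Appellate Stay Credit: +159 days → 10 October 2042.
Prosecution Delay Deduction: −170 days → 23 April 2042.

April 23, 2042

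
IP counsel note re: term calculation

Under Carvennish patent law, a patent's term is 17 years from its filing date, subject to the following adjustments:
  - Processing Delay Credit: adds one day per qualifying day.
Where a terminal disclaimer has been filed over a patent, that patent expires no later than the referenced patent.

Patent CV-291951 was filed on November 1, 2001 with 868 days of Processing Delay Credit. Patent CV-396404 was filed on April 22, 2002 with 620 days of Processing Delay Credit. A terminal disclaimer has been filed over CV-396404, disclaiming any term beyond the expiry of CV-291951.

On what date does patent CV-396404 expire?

January 1, 2021

Natural term of CV-396404:
  Base: filing + 17 years → 22 April 2019.
  Processing Delay Credit: +620 days → 1 January 2021.
Expiry of referenced patent CV-291951:
  Base: filing + 17 years → 1 November 2018.
  Processing Delay Credit: +868 days → 18 March 2021.
Terminal disclaimer: CV-396404 expires on the earlier of 1 January 2021 and 18 March 2021.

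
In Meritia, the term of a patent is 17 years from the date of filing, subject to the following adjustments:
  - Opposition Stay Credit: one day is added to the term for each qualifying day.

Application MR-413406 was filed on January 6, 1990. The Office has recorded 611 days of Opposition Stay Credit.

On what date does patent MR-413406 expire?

September 8, 2008

Base term: filing date + 17 years → 6 January 2007.
Opposition Stay Credit: +611 days → 8 September 2008.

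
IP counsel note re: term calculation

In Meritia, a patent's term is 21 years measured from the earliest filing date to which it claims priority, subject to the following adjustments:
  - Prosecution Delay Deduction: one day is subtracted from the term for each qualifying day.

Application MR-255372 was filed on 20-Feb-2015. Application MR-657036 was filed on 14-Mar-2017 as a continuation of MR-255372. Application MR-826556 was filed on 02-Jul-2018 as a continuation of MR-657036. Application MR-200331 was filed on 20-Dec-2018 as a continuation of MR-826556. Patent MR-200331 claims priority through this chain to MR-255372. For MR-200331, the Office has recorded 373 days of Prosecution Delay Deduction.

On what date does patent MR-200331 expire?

2035-02-12

Earliest priority filing: 20 February 2015.
Base term: 20 February 2015 + 21 years → 20 February 2036.
Prosecution Delay Deduction: −373 days → 12 February 2035.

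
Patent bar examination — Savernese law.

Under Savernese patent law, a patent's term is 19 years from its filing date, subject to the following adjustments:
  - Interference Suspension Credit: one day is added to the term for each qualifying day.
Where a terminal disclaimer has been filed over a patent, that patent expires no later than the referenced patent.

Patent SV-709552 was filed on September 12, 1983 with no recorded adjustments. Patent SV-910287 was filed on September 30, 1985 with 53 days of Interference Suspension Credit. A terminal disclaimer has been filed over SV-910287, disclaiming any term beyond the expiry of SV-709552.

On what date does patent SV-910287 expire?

2002-09-12

Natural term of SV-910287:
  Base: filing + 19 years → 30 September 2004.
  Interference Suspension Credit: +53 days → 22 November 2004.
Expiry of referenced patent SV-709552:
  Base: filing + 19 years → 12 September 2002.
Terminal disclaimer: SV-910287 expires on the earlier of 22 November 2004 and 12 September 2002.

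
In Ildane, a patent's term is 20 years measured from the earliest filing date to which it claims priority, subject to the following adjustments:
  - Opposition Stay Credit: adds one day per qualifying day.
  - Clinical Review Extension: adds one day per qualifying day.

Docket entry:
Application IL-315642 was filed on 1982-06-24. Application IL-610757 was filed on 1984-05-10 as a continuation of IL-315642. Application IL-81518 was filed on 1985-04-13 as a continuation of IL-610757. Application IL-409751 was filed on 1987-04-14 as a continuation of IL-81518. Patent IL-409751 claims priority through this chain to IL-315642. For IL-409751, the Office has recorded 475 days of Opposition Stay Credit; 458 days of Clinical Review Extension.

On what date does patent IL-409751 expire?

2005-01-12

Earliest priority filing: 24 June 1982.
Base term: 24 June 1982 + 20 years → 24 June 2002.
Opposition Stay Credit: +475 days → 12 October 2003.
Clinical Review Extension: +458 days → 12 January 2005.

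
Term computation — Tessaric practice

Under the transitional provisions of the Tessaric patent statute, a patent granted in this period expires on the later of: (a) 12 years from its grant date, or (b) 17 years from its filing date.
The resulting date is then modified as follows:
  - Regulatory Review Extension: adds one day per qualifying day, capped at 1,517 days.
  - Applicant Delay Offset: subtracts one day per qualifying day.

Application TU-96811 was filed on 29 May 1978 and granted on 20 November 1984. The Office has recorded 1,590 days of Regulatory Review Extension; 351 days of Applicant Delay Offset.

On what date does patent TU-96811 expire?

January 30, 2000

(a) grant + 12 years → 20 November 1996.
(b) filing + 17 years → 29 May 1995.
Later of the two: 20 November 1996.
Regulatory Review Extension: 1590 days claimed exceeds the 1517-day cap, so +1517 days → 15 January 2001.
Applicant Delay Offset: −351 days → 30 January 2000.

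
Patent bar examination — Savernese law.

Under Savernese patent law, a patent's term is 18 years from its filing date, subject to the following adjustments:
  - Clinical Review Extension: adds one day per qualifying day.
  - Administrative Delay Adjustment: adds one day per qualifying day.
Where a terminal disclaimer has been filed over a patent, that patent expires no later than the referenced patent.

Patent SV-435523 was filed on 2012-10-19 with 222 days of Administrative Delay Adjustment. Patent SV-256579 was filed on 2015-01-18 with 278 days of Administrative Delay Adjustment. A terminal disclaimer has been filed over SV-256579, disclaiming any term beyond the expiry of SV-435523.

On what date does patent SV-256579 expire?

Natural term of SV-256579:
  Base: filing + 18 years → 18 January 2033.
  Administrative Delay Adjustment: +278 days → 23 October 2033.
Expiry of referenced patent SV-435523:
  Base: filing + 18 years → 19 October 2030.
  Administrative Delay Adjustment: +222 days → 29 May 2031.
Terminal disclaimer: SV-256579 expires on the earlier of 23 October 2033 and 29 May 2031.

2031-05-29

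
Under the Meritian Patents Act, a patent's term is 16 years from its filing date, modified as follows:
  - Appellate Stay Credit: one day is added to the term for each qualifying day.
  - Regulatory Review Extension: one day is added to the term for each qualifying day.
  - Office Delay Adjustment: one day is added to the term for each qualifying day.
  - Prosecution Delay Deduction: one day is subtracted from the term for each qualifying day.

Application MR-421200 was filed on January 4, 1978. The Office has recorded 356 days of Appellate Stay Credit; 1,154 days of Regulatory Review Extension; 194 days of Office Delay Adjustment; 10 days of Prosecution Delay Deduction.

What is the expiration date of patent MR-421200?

Base term: filing date + 16 years → 4 January 1994.
Appellate Stay Credit: +356 days → 26 December 1994.
Regulatory Review Extension: +1154 days → 22 February 1998.
Office Delay Adjustment: +194 days → 4 September 1998.
Prosecution Delay Deduction: −10 days → 25 August 1998.

1998-08-25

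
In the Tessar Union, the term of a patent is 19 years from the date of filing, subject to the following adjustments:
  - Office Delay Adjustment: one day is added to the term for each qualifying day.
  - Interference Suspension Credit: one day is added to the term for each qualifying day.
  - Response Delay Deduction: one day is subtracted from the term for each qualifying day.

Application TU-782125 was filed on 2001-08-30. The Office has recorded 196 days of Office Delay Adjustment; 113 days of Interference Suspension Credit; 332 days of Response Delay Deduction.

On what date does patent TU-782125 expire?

Base term: filing date + 19 years → 30 August 2020.
Office Delay Adjustment: +196 days → 14 March 2021.
Interference Suspension Credit: +113 days → 5 July 2021.
Response Delay Deduction: −332 days → 7 August 2020.

2020-08-07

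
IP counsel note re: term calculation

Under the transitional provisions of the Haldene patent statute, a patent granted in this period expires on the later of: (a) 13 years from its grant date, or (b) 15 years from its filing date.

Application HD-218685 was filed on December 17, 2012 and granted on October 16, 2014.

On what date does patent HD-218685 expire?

(a) grant + 13 years → 16 October 2027.
(b) filing + 15 years → 17 December 2027.
Later of the two: 17 December 2027.

2027-12-17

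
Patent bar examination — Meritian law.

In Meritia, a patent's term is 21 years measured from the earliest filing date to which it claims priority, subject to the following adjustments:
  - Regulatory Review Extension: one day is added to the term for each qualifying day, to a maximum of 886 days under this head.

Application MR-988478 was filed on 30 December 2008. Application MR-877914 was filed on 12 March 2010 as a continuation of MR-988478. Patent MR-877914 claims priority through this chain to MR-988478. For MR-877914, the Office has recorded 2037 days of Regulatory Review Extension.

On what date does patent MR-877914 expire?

2032-06-03

Earliest priority filing: 30 December 2008.
Base term: 30 December 2008 + 21 years → 30 December 2029.
Regulatory Review Extension: 2037 days claimed exceeds the 886-day cap, so +886 days → 3 June 2032.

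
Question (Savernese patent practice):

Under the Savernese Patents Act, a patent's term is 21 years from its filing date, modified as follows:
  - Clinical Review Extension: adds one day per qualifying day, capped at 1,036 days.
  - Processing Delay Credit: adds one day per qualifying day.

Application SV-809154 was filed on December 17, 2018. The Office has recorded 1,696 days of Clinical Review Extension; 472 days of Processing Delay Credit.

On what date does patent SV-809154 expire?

2044-02-02

Base term: filing date + 21 years → 17 December 2039.
Clinical Review Extension: 1696 days claimed exceeds the 1036-day cap, so +1036 days → 18 October 2042.
Processing Delay Credit: +472 days → 2 February 2044.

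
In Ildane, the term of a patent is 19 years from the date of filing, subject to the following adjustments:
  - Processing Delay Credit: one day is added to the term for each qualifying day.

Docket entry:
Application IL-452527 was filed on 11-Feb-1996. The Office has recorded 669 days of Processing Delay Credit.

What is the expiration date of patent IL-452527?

Base term: filing date + 19 years → 11 February 2015.
Processing Delay Credit: +669 days → 11 December 2016.

December 11, 2016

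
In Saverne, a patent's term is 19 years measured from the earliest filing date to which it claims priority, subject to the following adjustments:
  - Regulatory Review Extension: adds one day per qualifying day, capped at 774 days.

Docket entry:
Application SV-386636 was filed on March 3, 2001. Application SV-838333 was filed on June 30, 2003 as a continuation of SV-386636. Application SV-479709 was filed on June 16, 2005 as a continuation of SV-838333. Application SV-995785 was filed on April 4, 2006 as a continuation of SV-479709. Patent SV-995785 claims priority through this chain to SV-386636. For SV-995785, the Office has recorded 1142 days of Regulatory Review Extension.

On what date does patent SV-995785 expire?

Earliest priority filing: 3 March 2001.
Base term: 3 March 2001 + 19 years → 3 March 2020.
Regulatory Review Extension: 1142 days claimed exceeds the 774-day cap, so +774 days → 16 April 2022.

2022-04-16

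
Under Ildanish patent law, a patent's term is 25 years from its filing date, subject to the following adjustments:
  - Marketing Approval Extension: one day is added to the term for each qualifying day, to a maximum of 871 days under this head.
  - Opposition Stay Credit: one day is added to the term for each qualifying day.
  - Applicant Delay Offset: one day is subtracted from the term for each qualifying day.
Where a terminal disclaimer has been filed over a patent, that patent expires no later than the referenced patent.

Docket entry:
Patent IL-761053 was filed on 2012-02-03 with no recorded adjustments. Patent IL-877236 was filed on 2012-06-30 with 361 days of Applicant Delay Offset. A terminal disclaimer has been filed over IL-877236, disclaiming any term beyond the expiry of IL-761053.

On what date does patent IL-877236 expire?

Natural term of IL-877236:
  Base: filing + 25 years → 30 June 2037.
  Applicant Delay Offset: −361 days → 4 July 2036.
Expiry of referenced patent IL-761053:
  Base: filing + 25 years → 3 February 2037.
Terminal disclaimer: IL-877236 expires on the earlier of 4 July 2036 and 3 February 2037.

July 4, 2036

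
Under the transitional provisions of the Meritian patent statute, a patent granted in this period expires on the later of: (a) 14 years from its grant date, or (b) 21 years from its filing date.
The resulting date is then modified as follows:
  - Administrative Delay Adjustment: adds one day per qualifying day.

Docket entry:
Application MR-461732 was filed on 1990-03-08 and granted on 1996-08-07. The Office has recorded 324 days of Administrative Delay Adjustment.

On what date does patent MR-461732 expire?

(a) grant + 14 years → 7 August 2010.
(b) filing + 21 years → 8 March 2011.
Later of the two: 8 March 2011.
Administrative Delay Adjustment: +324 days → 26 January 2012.

January 26, 2012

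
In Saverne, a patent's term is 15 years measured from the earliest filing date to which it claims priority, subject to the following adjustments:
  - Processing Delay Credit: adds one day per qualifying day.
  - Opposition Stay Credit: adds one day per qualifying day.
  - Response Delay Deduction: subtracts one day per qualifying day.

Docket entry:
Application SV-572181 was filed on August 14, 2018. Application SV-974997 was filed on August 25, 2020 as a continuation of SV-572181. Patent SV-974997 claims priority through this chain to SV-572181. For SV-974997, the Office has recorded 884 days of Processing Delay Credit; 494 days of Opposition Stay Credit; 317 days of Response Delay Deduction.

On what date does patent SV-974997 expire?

July 10, 2036

Earliest priority filing: 14 August 2018.
Base term: 14 August 2018 + 15 years → 14 August 2033.
Processing Delay Credit: +884 days → 15 January 2036.
Opposition Stay Credit: +494 days → 23 May 2037.
Response Delay Deduction: −317 days → 10 July 2036.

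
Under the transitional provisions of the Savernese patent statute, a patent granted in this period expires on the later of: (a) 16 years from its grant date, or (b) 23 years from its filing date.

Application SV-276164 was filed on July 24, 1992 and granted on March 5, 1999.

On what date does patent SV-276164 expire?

2015-07-24

(a) grant + 16 years → 5 March 2015.
(b) filing + 23 years → 24 July 2015.
Later of the two: 24 July 2015.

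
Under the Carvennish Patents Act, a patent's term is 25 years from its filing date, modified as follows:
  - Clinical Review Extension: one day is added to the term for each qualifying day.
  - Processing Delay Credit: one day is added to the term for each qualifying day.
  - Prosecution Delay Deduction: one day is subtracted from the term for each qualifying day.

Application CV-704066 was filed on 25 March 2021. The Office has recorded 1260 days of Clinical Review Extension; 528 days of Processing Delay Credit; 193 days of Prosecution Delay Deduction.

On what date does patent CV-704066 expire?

Base term: filing date + 25 years → 25 March 2046.
Clinical Review Extension: +1260 days → 5 September 2049.
Processing Delay Credit: +528 days → 15 February 2051.
Prosecution Delay Deduction: −193 days → 6 August 2050.

August 6, 2050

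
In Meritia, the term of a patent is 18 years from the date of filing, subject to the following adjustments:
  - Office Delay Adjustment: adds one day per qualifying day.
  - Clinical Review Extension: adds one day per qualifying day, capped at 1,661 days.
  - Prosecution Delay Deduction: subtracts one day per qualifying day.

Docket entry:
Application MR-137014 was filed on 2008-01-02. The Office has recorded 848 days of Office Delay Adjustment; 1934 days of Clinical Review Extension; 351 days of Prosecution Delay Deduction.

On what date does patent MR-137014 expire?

2031-11-30

Base term: filing date + 18 years → 2 January 2026.
Office Delay Adjustment: +848 days → 29 April 2028.
Clinical Review Extension: 1934 days claimed exceeds the 1661-day cap, so +1661 days → 15 November 2032.
Prosecution Delay Deduction: −351 days → 30 November 2031.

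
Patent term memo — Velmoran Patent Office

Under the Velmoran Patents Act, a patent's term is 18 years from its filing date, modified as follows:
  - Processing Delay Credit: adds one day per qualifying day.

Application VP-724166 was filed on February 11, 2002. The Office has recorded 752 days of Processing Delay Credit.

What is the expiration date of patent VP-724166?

Base term: filing date + 18 years → 11 February 2020.
Processing Delay Credit: +752 days → 4 March 2022.

2022-03-04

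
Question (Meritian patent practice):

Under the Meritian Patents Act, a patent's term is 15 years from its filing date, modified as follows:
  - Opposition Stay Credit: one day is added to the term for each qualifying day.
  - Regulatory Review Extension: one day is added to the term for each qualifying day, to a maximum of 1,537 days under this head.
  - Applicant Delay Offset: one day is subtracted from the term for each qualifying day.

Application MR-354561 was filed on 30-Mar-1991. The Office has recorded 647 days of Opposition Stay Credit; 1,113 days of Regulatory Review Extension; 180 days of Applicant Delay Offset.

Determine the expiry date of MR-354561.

Base term: filing date + 15 years → 30 March 2006.
Opposition Stay Credit: +647 days → 6 January 2008.
Regulatory Review Extension: 1113 days (within the 1537-day cap) → +1113 days → 23 January 2011.
Applicant Delay Offset: −180 days → 27 July 2010.

2010-07-27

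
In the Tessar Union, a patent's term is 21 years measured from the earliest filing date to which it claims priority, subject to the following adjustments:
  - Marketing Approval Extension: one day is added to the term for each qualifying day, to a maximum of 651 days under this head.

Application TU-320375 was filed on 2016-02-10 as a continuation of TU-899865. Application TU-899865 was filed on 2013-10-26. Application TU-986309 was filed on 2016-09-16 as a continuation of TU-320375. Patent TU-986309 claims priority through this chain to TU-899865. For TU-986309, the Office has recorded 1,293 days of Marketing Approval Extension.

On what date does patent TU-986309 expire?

2036-08-07

Earliest priority filing: 26 October 2013.
Base term: 26 October 2013 + 21 years → 26 October 2034.
Marketing Approval Extension: 1293 days claimed exceeds the 651-day cap, so +651 days → 7 August 2036.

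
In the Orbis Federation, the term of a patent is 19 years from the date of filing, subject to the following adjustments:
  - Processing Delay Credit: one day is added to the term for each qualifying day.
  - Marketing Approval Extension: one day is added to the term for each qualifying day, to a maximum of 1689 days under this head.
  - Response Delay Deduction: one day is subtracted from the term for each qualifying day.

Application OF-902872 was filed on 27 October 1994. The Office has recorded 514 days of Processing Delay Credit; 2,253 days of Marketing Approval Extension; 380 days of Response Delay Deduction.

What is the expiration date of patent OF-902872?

October 24, 2018

Base term: filing date + 19 years → 27 October 2013.
Processing Delay Credit: +514 days → 25 March 2015.
Marketing Approval Extension: 2253 days claimed exceeds the 1689-day cap, so +1689 days → 8 November 2019.
Response Delay Deduction: −380 days → 24 October 2018.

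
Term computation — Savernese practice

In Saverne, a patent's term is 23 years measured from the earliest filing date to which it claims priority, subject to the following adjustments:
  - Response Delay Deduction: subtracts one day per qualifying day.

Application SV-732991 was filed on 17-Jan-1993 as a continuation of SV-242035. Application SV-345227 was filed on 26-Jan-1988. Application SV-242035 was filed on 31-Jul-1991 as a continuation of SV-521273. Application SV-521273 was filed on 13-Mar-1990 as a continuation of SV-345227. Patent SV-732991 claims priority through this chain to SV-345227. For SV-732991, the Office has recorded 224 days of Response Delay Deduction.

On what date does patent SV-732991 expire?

Earliest priority filing: 26 January 1988.
Base term: 26 January 1988 + 23 years → 26 January 2011.
Response Delay Deduction: −224 days → 16 June 2010.

2010-06-16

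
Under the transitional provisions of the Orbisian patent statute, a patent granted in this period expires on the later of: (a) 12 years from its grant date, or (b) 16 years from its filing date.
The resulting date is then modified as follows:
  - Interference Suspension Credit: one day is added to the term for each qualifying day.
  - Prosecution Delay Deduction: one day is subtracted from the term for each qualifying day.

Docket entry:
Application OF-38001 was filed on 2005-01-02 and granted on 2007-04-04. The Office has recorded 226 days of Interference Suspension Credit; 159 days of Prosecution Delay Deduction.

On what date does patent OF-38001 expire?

(a) grant + 12 years → 4 April 2019.
(b) filing + 16 years → 2 January 2021.
Later of the two: 2 January 2021.
Interference Suspension Credit: +226 days → 16 August 2021.
Prosecution Delay Deduction: −159 days → 10 March 2021.

2021-03-10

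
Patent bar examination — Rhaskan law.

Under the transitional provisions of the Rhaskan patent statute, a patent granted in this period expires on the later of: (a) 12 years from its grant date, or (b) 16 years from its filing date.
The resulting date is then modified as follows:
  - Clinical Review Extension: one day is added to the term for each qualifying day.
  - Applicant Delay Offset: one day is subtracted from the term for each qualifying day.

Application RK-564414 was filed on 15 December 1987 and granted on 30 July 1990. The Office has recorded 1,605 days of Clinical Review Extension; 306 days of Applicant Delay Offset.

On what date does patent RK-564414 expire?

July 6, 2007

(a) grant + 12 years → 30 July 2002.
(b) filing + 16 years → 15 December 2003.
Later of the two: 15 December 2003.
Clinical Review Extension: +1605 days → 7 May 2008.
Applicant Delay Offset: −306 days → 6 July 2007.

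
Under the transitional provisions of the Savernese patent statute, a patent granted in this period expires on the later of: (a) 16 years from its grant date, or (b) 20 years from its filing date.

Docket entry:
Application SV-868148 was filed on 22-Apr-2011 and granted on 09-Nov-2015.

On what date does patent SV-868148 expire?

2031-11-09

(a) grant + 16 years → 9 November 2031.
(b) filing + 20 years → 22 April 2031.
Later of the two: 9 November 2031.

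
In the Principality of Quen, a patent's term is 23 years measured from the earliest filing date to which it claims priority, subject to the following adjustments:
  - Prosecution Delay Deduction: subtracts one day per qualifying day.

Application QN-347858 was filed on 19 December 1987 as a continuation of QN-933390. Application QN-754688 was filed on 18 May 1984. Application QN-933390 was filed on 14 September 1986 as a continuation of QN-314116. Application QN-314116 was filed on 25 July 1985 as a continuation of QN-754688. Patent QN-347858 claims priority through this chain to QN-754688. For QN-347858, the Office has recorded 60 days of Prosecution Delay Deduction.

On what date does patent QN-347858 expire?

March 19, 2007

Earliest priority filing: 18 May 1984.
Base term: 18 May 1984 + 23 years → 18 May 2007.
Prosecution Delay Deduction: −60 days → 19 March 2007.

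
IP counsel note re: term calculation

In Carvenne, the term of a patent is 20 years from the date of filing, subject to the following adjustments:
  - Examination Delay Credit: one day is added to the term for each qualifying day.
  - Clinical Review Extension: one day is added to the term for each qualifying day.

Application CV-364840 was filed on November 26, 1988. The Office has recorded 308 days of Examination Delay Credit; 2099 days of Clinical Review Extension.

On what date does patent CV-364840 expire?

Base term: filing date + 20 years → 26 November 2008.
Examination Delay Credit: +308 days → 30 September 2009.
Clinical Review Extension: +2099 days → 30 June 2015.

June 30, 2015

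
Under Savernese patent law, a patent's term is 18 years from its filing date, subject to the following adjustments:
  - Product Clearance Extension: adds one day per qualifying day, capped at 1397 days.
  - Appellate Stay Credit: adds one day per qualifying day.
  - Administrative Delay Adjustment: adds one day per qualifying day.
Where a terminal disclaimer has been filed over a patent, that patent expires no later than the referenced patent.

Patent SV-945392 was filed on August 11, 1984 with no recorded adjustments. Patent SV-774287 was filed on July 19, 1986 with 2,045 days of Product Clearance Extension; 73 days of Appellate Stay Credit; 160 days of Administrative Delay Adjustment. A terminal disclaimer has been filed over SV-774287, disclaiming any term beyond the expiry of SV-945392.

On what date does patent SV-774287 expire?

Natural term of SV-774287:
  Base: filing + 18 years → 19 July 2004.
  Product Clearance Extension: 2045 days claimed exceeds the 1397-day cap, so +1397 days → 16 May 2008.
  Appellate Stay Credit: +73 days → 28 July 2008.
  Administrative Delay Adjustment: +160 days → 4 January 2009.
Expiry of referenced patent SV-945392:
  Base: filing + 18 years → 11 August 2002.
Terminal disclaimer: SV-774287 expires on the earlier of 4 January 2009 and 11 August 2002.

August 11, 2002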